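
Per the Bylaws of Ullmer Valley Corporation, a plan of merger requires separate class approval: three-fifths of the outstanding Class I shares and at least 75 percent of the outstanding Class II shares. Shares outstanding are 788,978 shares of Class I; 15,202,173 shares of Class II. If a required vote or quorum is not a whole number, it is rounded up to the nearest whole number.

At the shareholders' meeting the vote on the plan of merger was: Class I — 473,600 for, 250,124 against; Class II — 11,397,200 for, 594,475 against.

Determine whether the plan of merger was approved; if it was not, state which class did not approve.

Class I: 3/5 of 788978 = 473386.80, rounded up to 473387; 473,387 required, 473,600 in favor — approved.
Class II: 3/4 of 15202173 = 11401629.75, rounded up to 11401630; 11,401,630 required, 11,397,200 in favor — not approved.

Not approved — the Class II shares did not give the required vote.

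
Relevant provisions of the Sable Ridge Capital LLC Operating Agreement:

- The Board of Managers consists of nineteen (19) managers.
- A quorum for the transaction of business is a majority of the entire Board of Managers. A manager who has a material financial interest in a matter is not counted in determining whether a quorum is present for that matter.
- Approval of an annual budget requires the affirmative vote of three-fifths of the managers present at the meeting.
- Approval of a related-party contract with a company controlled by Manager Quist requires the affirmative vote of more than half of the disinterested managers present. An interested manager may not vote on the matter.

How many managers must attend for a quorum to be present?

A majority of 19 is 10.

10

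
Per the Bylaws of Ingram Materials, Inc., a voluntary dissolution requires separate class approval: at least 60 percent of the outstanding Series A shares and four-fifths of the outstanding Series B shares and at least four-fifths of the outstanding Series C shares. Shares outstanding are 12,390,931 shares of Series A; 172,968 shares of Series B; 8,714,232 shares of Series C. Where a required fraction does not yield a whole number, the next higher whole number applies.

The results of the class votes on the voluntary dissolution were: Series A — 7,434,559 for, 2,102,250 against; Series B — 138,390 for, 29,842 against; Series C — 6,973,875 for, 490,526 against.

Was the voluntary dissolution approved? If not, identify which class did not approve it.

Approved — every class gave the required vote.

Series A: 3/5 of 12390931 = 7434558.60, rounded up to 7434559; 7,434,559 required, 7,434,559 in favor — approved.
Series B: 4/5 of 172968 = 138374.40, rounded up to 138375; 138,375 required, 138,390 in favor — approved.
Series C: 4/5 of 8714232 = 6971385.60, rounded up to 6971386; 6,971,386 required, 6,973,875 in favor — approved.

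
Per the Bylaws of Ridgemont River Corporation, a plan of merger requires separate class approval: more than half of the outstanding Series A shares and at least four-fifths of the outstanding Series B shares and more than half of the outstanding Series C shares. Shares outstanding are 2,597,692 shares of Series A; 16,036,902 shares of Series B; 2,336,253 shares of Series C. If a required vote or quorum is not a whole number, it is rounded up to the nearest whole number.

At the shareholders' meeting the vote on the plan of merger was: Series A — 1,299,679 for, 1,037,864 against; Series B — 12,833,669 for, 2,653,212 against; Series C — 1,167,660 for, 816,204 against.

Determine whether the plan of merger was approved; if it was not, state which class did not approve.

Not approved — the Series C shares did not give the required vote.

Series A: a majority of 2597692 is 1298847; 1,298,847 required, 1,299,679 in favor — approved.
Series B: 4/5 of 16036902 = 12829521.60, rounded up to 12829522; 12,829,522 required, 12,833,669 in favor — approved.
Series C: a majority of 2336253 is 1168127; 1,168,127 required, 1,167,660 in favor — not approved.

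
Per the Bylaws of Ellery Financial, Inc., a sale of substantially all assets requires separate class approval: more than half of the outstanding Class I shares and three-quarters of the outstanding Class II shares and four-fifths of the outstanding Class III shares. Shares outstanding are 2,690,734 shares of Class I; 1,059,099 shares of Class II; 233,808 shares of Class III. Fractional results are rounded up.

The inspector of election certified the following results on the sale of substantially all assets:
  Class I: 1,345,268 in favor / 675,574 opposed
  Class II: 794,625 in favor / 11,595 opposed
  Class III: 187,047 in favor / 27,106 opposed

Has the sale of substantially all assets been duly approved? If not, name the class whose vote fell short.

Not approved — the Class I shares did not give the required vote.

Class I: a majority of 2690734 is 1345368; 1,345,368 required, 1,345,268 in favor — not approved.
Class II: 3/4 of 1059099 = 794324.25, rounded up to 794325; 794,325 required, 794,625 in favor — approved.
Class III: 4/5 of 233808 = 187046.40, rounded up to 187047; 187,047 required, 187,047 in favor — approved.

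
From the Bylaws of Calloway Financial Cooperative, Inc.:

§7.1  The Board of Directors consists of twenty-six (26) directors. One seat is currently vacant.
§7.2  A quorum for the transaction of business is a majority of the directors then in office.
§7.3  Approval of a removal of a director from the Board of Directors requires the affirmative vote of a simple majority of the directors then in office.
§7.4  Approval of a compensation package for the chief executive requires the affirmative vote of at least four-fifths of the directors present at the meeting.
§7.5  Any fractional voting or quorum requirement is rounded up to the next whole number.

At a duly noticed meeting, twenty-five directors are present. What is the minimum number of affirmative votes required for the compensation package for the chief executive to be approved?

20

The compensation package for the chief executive requires four-fifths of the directors present (25).
4/5 of 25 = 20.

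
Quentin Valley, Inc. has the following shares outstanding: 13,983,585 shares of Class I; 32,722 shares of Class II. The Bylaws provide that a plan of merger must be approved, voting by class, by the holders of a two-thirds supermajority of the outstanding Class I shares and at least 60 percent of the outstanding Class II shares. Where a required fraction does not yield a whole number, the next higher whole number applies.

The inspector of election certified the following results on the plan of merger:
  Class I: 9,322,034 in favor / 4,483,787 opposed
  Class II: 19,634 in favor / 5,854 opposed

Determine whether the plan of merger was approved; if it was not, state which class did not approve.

Not approved — the Class I shares did not give the required vote.

Class I: 2/3 of 13983585 = 9322390; 9,322,390 required, 9,322,034 in favor — not approved.
Class II: 3/5 of 32722 = 19633.20, rounded up to 19634; 19,634 required, 19,634 in favor — approved.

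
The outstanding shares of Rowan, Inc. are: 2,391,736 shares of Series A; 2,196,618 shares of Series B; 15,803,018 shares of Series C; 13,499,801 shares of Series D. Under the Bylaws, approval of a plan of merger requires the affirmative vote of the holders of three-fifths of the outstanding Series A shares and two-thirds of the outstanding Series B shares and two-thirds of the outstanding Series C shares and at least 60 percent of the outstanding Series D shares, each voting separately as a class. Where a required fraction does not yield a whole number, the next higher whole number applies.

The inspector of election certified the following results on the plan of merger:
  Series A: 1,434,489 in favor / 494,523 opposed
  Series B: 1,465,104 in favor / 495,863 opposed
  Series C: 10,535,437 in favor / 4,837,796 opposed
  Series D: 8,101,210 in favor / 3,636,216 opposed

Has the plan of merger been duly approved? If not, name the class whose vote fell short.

Series A: 3/5 of 2391736 = 1435041.60, rounded up to 1435042; 1,435,042 required, 1,434,489 in favor — not approved.
Series B: 2/3 of 2196618 = 1464412; 1,464,412 required, 1,465,104 in favor — approved.
Series C: 2/3 of 15803018 = 10535345.33, rounded up to 10535346; 10,535,346 required, 10,535,437 in favor — approved.
Series D: 3/5 of 13499801 = 8099880.60, rounded up to 8099881; 8,099,881 required, 8,101,210 in favor — approved.

Not approved — the Series A shares did not give the required vote.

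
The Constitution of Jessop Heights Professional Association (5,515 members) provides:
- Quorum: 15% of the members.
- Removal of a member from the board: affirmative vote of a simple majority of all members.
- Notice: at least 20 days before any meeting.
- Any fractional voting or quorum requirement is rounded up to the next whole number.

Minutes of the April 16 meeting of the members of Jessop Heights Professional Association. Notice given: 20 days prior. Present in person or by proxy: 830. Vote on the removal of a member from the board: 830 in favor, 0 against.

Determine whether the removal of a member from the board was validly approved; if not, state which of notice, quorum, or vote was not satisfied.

Notice: 20 days given; 20 required. Satisfied.
Quorum: 15% of 5,515 = 827.25, rounded up to 828; 830 present. Satisfied.
Vote: requires a majority of all members (5,515); a majority of 5515 is 2758, so 2,758 needed; 830 in favor. Not satisfied.

Invalid — vote requirement not satisfied.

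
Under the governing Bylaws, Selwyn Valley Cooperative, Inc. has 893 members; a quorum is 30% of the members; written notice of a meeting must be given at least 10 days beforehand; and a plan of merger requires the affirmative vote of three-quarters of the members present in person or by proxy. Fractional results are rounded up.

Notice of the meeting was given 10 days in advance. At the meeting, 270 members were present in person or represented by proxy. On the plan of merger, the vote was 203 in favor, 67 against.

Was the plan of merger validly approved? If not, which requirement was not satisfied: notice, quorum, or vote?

Valid — all requirements satisfied.

Notice: 10 days given; 10 required. Satisfied.
Quorum: 30% of 893 = 267.90, rounded up to 268; 270 present. Satisfied.
Vote: requires three-fourths of those present (270); 3/4 of 270 = 202.50, rounded up to 203, so 203 needed; 203 in favor. Satisfied.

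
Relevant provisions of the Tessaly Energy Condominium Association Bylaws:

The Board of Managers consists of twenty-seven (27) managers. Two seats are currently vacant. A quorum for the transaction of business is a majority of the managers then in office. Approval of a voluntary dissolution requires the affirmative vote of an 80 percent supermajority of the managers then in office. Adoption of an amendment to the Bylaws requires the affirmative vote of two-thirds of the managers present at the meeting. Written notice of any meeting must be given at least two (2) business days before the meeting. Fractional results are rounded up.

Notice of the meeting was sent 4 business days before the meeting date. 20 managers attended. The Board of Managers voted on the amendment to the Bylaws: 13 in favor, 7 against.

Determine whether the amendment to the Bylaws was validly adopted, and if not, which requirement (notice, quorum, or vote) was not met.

Notice: 4 business days given; 2 required (4 ≥ 2). Satisfied.
Quorum: 20 present; quorum is 13. Satisfied.
Vote: the amendment to the Bylaws requires two-thirds of the managers present (20). 2/3 of 20 = 13.33, rounded up to 14, so 14 affirmative votes are needed; 13 voted in favor. Not satisfied.

Invalid — vote requirement not satisfied.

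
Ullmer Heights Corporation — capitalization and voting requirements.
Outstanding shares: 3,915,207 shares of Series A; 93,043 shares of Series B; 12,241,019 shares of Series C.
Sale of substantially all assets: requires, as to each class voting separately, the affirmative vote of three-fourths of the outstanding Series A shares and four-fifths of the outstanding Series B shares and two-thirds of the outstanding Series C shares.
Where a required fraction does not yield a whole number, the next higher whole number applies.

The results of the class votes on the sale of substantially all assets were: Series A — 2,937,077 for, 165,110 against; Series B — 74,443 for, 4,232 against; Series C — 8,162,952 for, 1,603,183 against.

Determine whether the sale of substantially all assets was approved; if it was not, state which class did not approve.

Approved — every class gave the required vote.

Series A: 3/4 of 3915207 = 2936405.25, rounded up to 2936406; 2,936,406 required, 2,937,077 in favor — approved.
Series B: 4/5 of 93043 = 74434.40, rounded up to 74435; 74,435 required, 74,443 in favor — approved.
Series C: 2/3 of 12241019 = 8160679.33, rounded up to 8160680; 8,160,680 required, 8,162,952 in favor — approved.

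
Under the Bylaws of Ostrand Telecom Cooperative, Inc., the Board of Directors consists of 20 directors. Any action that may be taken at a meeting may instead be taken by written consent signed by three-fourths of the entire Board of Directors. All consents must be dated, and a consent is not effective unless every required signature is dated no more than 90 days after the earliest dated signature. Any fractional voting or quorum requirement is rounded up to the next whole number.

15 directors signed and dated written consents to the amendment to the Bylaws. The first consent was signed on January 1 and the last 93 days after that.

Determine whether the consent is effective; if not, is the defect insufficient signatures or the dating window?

Signatures required: three-fourths of 20 — 3/4 of 20 = 15, so 15 needed; 15 signed. Sufficient.
Dating window: the latest signature is 93 days after the earliest; the limit is 90 days. Outside the window.

Not effective — dating-window requirement not satisfied.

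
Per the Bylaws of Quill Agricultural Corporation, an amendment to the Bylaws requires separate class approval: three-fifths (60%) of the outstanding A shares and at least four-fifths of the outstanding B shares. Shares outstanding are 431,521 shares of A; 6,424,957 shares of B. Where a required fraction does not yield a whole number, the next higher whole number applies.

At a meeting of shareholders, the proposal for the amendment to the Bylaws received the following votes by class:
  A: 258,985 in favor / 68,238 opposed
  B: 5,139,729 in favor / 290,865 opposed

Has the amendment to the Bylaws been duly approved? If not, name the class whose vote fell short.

Not approved — the B shares did not give the required vote.

A: 3/5 of 431521 = 258912.60, rounded up to 258913; 258,913 required, 258,985 in favor — approved.
B: 4/5 of 6424957 = 5139965.60, rounded up to 5139966; 5,139,966 required, 5,139,729 in favor — not approved.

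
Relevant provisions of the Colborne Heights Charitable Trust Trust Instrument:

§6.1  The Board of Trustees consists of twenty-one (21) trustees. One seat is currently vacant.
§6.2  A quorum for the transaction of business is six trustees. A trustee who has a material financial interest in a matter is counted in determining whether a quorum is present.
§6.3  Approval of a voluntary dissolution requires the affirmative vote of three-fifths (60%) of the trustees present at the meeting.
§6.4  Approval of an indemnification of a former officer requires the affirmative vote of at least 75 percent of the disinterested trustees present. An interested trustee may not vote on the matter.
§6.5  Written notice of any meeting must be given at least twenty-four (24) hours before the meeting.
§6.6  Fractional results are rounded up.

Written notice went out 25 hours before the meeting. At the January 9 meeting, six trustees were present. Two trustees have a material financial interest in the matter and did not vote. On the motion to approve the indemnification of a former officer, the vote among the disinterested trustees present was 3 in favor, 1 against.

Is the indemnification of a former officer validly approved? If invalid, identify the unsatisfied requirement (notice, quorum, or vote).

Valid — all requirements satisfied.

Notice: 25 hours given; 24 required (25 ≥ 24). Satisfied.
Quorum: 6 present (interested trustees count toward quorum); quorum is 6. Satisfied.
Vote: the indemnification of a former officer requires three-fourths of the disinterested trustees present (6 − 2 = 4). 3/4 of 4 = 3, so 3 affirmative votes are needed; 3 voted in favor. Satisfied.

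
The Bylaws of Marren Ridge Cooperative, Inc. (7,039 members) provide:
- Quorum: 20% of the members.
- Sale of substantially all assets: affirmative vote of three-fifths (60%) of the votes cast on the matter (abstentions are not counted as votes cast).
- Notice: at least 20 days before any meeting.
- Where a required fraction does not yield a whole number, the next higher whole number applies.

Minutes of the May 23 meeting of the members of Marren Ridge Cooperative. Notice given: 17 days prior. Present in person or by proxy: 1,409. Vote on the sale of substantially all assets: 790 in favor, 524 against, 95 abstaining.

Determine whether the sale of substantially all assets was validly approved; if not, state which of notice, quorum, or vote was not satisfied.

Notice: 17 days given; 20 required. Not satisfied.
Quorum: 20% of 7,039 = 1,407.80, rounded up to 1,408; 1,409 present. Satisfied.
Vote: requires three-fifths of the votes cast (1,409 − 95 abstaining = 1,314); 3/5 of 1314 = 788.40, rounded up to 789, so 789 needed; 790 in favor. Satisfied.

Invalid — notice requirement not satisfied.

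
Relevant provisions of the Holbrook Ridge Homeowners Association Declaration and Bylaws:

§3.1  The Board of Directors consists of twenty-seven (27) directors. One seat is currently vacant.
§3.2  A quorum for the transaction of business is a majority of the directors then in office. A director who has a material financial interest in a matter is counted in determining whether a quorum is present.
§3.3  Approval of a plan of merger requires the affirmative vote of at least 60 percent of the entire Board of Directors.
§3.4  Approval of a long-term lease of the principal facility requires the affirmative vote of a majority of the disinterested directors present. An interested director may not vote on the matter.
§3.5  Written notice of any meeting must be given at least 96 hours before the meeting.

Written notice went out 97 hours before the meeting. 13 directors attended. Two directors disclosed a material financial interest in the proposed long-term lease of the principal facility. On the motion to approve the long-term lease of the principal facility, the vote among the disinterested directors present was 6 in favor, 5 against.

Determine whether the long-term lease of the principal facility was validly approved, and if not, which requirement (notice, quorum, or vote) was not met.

Invalid — quorum requirement not satisfied.

Notice: 97 hours given; 96 required (97 ≥ 96). Satisfied.
Quorum: 13 present (interested directors count toward quorum); quorum is 14. Not satisfied.
Vote: the long-term lease of the principal facility requires a majority of the disinterested directors present (13 − 2 = 11). A majority of 11 is 6, so 6 affirmative votes are needed; 6 voted in favor. Satisfied. (Moot — without a quorum no business can be validly transacted.)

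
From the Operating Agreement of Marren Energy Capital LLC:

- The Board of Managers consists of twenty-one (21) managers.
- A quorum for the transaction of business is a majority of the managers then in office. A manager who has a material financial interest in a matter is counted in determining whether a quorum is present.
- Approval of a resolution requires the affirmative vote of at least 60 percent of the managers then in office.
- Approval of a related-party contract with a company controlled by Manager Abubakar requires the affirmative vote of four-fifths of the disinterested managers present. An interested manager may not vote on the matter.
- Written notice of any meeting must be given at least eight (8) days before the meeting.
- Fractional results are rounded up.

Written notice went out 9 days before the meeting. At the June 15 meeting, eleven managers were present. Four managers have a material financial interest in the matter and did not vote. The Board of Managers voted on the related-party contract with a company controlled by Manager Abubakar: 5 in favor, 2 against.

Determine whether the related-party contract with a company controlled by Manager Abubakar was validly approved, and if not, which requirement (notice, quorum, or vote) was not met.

Notice: 9 days given; 8 required (9 ≥ 8). Satisfied.
Quorum: 11 present (interested managers count toward quorum); quorum is 11. Satisfied.
Vote: the related-party contract with a company controlled by Manager Abubakar requires four-fifths of the disinterested managers present (11 − 4 = 7). 4/5 of 7 = 5.60, rounded up to 6, so 6 affirmative votes are needed; 5 voted in favor. Not satisfied.

Invalid — vote requirement not satisfied.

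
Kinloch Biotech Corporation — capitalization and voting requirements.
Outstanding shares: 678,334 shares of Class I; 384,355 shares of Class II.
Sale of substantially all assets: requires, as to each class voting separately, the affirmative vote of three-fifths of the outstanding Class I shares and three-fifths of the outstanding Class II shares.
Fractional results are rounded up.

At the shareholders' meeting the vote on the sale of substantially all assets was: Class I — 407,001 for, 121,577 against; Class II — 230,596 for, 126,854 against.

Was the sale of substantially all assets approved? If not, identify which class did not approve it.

Class I: 3/5 of 678334 = 407000.40, rounded up to 407001; 407,001 required, 407,001 in favor — approved.
Class II: 3/5 of 384355 = 230613; 230,613 required, 230,596 in favor — not approved.

Not approved — the Class II shares did not give the required vote.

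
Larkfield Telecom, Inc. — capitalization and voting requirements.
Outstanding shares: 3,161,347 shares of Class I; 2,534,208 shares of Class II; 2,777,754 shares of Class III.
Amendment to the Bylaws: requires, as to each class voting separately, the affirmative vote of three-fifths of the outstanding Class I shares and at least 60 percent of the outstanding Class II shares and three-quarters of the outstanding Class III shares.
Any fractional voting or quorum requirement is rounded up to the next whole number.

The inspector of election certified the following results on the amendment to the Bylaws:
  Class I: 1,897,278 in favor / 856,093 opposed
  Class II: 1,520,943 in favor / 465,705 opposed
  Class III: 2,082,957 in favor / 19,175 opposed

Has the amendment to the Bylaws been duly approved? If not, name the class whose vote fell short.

Class I: 3/5 of 3161347 = 1896808.20, rounded up to 1896809; 1,896,809 required, 1,897,278 in favor — approved.
Class II: 3/5 of 2534208 = 1520524.80, rounded up to 1520525; 1,520,525 required, 1,520,943 in favor — approved.
Class III: 3/4 of 2777754 = 2083315.50, rounded up to 2083316; 2,083,316 required, 2,082,957 in favor — not approved.

Not approved — the Class III shares did not give the required vote.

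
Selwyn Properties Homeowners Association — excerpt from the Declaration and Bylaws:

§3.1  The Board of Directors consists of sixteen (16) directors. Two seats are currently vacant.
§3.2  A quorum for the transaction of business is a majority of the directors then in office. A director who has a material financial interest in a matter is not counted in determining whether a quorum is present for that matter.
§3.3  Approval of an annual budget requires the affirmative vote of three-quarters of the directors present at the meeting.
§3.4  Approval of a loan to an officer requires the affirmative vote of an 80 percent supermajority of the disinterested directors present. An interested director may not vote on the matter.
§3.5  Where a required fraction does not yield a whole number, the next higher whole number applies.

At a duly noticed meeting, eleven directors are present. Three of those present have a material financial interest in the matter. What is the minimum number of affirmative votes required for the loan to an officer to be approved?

7

The loan to an officer requires four-fifths of the disinterested directors present (11 − 3 = 8).
4/5 of 8 = 6.40, rounded up to 7.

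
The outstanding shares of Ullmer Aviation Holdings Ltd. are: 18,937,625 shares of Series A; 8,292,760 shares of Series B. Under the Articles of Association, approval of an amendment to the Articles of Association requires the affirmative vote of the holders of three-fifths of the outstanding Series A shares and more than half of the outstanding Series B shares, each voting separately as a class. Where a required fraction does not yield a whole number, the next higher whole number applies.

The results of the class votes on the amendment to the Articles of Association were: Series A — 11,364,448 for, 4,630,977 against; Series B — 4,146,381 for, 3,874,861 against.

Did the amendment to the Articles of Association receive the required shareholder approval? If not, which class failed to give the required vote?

Series A: 3/5 of 18937625 = 11362575; 11,362,575 required, 11,364,448 in favor — approved.
Series B: a majority of 8292760 is 4146381; 4,146,381 required, 4,146,381 in favor — approved.

Approved — every class gave the required vote.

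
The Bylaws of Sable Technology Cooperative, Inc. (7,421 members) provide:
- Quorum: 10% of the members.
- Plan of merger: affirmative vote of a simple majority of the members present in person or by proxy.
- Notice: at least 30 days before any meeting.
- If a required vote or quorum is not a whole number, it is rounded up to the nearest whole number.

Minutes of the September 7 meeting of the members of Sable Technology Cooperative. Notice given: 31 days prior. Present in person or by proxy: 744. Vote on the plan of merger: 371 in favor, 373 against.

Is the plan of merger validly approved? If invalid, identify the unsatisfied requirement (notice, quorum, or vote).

Invalid — vote requirement not satisfied.

Notice: 31 days given; 30 required. Satisfied.
Quorum: 10% of 7,421 = 742.10, rounded up to 743; 744 present. Satisfied.
Vote: requires a majority of those present (744); a majority of 744 is 373, so 373 needed; 371 in favor. Not satisfied.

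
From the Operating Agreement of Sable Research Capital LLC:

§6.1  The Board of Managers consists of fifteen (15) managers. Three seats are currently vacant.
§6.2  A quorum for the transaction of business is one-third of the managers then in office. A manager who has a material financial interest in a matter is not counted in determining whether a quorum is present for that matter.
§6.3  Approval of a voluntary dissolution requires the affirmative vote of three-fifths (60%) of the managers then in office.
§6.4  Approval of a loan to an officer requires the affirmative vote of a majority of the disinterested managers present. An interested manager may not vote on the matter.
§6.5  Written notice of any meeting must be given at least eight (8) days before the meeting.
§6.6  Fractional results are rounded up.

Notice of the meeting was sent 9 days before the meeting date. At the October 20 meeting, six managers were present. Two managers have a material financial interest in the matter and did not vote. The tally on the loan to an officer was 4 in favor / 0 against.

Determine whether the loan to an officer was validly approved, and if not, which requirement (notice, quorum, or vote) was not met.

Notice: 9 days given; 8 required (9 ≥ 8). Satisfied.
Quorum: 6 present, but the 2 interested managers do not count, leaving 4. Quorum is 4. Satisfied.
Vote: the loan to an officer requires a majority of the disinterested managers present (6 − 2 = 4). A majority of 4 is 3, so 3 affirmative votes are needed; 4 voted in favor. Satisfied.

Valid — all requirements satisfied.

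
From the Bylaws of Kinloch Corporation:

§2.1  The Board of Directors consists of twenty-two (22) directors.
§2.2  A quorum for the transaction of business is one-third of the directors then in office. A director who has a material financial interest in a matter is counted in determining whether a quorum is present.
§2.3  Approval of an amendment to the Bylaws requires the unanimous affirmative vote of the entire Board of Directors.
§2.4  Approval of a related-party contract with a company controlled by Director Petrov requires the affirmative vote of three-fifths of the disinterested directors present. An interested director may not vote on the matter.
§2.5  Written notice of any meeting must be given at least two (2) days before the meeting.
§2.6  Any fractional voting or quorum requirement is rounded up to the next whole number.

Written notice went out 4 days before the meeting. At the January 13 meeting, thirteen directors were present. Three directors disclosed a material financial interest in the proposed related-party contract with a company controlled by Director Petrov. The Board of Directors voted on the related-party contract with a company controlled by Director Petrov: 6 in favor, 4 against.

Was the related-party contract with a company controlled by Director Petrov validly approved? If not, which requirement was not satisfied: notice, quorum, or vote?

Valid — all requirements satisfied.

Notice: 4 days given; 2 required (4 ≥ 2). Satisfied.
Quorum: 13 present (interested directors count toward quorum); quorum is 8. Satisfied.
Vote: the related-party contract with a company controlled by Director Petrov requires three-fifths of the disinterested directors present (13 − 3 = 10). 3/5 of 10 = 6, so 6 affirmative votes are needed; 6 voted in favor. Satisfied.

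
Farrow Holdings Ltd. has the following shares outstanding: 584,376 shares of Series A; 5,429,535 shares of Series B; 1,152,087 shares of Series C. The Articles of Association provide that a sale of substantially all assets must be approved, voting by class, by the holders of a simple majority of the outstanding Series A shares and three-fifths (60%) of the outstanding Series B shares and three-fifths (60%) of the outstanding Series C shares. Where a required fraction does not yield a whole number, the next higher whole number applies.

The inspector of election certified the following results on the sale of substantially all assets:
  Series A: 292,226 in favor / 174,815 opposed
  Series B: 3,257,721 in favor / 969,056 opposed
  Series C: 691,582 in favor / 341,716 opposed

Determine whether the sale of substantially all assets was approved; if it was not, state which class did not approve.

Series A: a majority of 584376 is 292189; 292,189 required, 292,226 in favor — approved.
Series B: 3/5 of 5429535 = 3257721; 3,257,721 required, 3,257,721 in favor — approved.
Series C: 3/5 of 1152087 = 691252.20, rounded up to 691253; 691,253 required, 691,582 in favor — approved.

Approved — every class gave the required vote.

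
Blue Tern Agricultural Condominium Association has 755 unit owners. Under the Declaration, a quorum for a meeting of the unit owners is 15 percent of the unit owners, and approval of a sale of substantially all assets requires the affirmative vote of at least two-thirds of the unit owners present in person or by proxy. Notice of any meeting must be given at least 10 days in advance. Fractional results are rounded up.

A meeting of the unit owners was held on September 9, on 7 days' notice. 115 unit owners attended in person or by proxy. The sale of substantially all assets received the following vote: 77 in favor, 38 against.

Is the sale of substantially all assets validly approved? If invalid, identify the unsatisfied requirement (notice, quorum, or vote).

Invalid — notice requirement not satisfied.

Notice: 7 days given; 10 required. Not satisfied.
Quorum: 15% of 755 = 113.25, rounded up to 114; 115 present. Satisfied.
Vote: requires two-thirds of those present (115); 2/3 of 115 = 76.67, rounded up to 77, so 77 needed; 77 in favor. Satisfied.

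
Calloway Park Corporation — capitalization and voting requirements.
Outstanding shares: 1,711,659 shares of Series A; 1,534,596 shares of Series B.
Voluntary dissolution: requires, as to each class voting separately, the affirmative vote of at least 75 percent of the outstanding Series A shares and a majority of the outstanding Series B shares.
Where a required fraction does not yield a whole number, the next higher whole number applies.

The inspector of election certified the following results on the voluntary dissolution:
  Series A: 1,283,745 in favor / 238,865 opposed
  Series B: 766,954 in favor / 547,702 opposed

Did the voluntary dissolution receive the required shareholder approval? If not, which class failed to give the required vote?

Series A: 3/4 of 1711659 = 1283744.25, rounded up to 1283745; 1,283,745 required, 1,283,745 in favor — approved.
Series B: a majority of 1534596 is 767299; 767,299 required, 766,954 in favor — not approved.

Not approved — the Series B shares did not give the required vote.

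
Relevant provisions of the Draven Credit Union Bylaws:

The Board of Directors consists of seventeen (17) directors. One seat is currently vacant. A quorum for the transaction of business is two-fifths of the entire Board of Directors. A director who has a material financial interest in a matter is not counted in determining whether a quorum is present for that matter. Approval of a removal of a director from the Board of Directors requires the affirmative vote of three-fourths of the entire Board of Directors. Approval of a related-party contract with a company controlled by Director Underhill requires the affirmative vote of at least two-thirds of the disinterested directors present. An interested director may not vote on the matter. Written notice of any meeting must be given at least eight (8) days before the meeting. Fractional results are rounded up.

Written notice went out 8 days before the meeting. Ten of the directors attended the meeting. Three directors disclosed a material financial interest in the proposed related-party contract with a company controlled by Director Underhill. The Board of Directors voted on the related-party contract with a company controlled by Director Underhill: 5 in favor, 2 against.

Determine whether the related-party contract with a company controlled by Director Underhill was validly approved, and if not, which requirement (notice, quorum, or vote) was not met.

Valid — all requirements satisfied.

Notice: 8 days given; 8 required (8 ≥ 8). Satisfied.
Quorum: 10 present, but the 3 interested directors do not count, leaving 7. Quorum is 7. Satisfied.
Vote: the related-party contract with a company controlled by Director Underhill requires two-thirds of the disinterested directors present (10 − 3 = 7). 2/3 of 7 = 4.67, rounded up to 5, so 5 affirmative votes are needed; 5 voted in favor. Satisfied.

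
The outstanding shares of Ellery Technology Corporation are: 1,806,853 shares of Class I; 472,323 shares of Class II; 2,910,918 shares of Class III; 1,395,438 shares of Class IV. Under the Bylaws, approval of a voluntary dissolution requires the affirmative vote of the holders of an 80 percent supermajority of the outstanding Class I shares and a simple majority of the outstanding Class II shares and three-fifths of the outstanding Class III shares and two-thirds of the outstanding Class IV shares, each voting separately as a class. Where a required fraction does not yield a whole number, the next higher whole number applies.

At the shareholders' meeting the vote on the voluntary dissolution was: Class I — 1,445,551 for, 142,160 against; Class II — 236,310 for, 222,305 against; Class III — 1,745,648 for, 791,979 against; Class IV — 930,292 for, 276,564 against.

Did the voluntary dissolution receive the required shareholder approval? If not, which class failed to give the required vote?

Not approved — the Class III shares did not give the required vote.

Class I: 4/5 of 1806853 = 1445482.40, rounded up to 1445483; 1,445,483 required, 1,445,551 in favor — approved.
Class II: a majority of 472323 is 236162; 236,162 required, 236,310 in favor — approved.
Class III: 3/5 of 2910918 = 1746550.80, rounded up to 1746551; 1,746,551 required, 1,745,648 in favor — not approved.
Class IV: 2/3 of 1395438 = 930292; 930,292 required, 930,292 in favor — approved.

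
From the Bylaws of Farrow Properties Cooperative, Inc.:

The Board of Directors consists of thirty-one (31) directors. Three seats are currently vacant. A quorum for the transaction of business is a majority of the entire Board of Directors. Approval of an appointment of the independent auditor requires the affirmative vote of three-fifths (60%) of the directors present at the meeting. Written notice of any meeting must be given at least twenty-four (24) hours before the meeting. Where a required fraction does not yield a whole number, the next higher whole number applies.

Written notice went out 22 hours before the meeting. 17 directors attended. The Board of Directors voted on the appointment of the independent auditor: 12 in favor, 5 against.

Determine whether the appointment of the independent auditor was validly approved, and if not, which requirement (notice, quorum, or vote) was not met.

Notice: 22 hours given; 24 required (22 < 24). Not satisfied.
Quorum: 17 present; quorum is 16. Satisfied.
Vote: the appointment of the independent auditor requires three-fifths of the directors present (17). 3/5 of 17 = 10.20, rounded up to 11, so 11 affirmative votes are needed; 12 voted in favor. Satisfied.

Invalid — notice requirement not satisfied.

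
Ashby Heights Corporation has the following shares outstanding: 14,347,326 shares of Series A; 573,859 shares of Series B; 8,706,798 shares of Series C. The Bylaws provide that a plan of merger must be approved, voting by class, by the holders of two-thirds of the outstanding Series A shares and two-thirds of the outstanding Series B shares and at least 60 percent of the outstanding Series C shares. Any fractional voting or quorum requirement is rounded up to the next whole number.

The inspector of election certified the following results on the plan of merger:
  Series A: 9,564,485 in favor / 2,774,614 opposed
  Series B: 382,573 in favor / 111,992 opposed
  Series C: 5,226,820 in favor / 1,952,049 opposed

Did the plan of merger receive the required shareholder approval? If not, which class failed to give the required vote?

Not approved — the Series A shares did not give the required vote.

Series A: 2/3 of 14347326 = 9564884; 9,564,884 required, 9,564,485 in favor — not approved.
Series B: 2/3 of 573859 = 382572.67, rounded up to 382573; 382,573 required, 382,573 in favor — approved.
Series C: 3/5 of 8706798 = 5224078.80, rounded up to 5224079; 5,224,079 required, 5,226,820 in favor — approved.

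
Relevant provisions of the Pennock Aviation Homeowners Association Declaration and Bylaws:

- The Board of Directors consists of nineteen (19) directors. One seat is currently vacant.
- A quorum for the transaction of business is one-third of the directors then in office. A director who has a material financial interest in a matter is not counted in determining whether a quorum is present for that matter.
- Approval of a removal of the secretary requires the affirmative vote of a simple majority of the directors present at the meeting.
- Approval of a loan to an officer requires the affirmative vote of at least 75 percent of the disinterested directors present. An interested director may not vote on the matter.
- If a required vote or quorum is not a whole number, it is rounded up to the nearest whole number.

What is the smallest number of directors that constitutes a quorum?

1/3 of 18 = 6.

6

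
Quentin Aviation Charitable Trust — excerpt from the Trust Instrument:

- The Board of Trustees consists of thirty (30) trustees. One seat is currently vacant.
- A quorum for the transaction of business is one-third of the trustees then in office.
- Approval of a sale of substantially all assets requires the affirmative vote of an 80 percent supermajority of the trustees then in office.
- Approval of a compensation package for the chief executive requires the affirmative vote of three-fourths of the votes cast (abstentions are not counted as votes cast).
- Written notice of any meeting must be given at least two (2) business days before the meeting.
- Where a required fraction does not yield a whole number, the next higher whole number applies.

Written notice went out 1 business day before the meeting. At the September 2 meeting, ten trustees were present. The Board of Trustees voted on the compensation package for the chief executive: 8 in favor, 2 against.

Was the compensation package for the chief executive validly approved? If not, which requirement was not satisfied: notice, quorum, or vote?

Invalid — notice requirement not satisfied.

Notice: 1 business day given; 2 required (1 < 2). Not satisfied.
Quorum: 10 present; quorum is 10. Satisfied.
Vote: the compensation package for the chief executive requires three-fourths of the votes cast (10). 3/4 of 10 = 7.50, rounded up to 8, so 8 affirmative votes are needed; 8 voted in favor. Satisfied.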